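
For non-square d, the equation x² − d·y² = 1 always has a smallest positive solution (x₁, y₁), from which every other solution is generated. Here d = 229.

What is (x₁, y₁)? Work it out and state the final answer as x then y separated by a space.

5848201 386460

d=229: √d = [15; 7,1,1,7,30] (ℓ=5, odd), read p_9/q_9
k=0  a_k=15  p_k/q_k = 15/1
k=1  a_k=7  p_k/q_k = 106/7
k=2  a_k=1  p_k/q_k = 121/8
k=3  a_k=1  p_k/q_k = 227/15
k=4  a_k=7  p_k/q_k = 1710/113
k=5  a_k=30  p_k/q_k = 51527/3405
k=6  a_k=7  p_k/q_k = 362399/23948
k=7  a_k=1  p_k/q_k = 413926/27353
k=8  a_k=1  p_k/q_k = 776325/51301
k=9  a_k=7  p_k/q_k = 5848201/386460
fundamental: x₁=5848201, y₁=386460  (since 34201454936401 − 229·149351331600 = 1)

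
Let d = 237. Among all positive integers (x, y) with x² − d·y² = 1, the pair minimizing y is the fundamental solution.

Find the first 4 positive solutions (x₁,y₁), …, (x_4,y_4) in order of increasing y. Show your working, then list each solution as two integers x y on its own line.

√237 → a₀=15, period (2,1,1,7,10,7,1,1,2,30); ℓ=10 even so k=9
k=0  a_k=15  p_k/q_k = 15/1
k=1  a_k=2  p_k/q_k = 31/2
…
k=3  a_k=1  p_k/q_k = 77/5
k=4  a_k=7  p_k/q_k = 585/38
…
k=8  a_k=1  p_k/q_k = 90075/5851
k=9  a_k=2  p_k/q_k = 228151/14820
(x₁, y₁) = (228151, 14820);  228151² − 237·14820² = 1 ✓
(x_2, y_2) = (228151·228151 + 237·14820·14820, 228151·14820 + 14820·228151) = (104105757601, 6762395640)
(x_3, y_3) = (228151·104105757601 + 237·14820·6762395640, 228151·6762395640 + 14820·104105757601) = (47503665404623351, 3085694655308460)
(x_4, y_4) = (228151·47503665404623351 + 237·14820·3085694655308460, 228151·3085694655308460 + 14820·47503665404623351) = (21676017531356338550401, 1408008642599798519280)

228151 14820
104105757601 6762395640
47503665404623351 3085694655308460
21676017531356338550401 1408008642599798519280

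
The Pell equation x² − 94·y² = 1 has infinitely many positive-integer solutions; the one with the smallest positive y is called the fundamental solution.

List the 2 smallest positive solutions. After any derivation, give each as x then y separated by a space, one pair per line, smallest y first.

[9; 1,2,3,1,1,…,2,1,18] for √94; ℓ=16 ⇒ convergent index 15
i=0: a=9 ⇒ p=9, q=1
…
i=2: a=2 ⇒ p=29, q=3
…
i=4: a=1 ⇒ p=126, q=13
i=5: a=1 ⇒ p=223, q=23
…
i=7: a=1 ⇒ p=1464, q=151
i=8: a=8 ⇒ p=12953, q=1336
…
i=10: a=5 ⇒ p=85038, q=8771
i=11: a=1 ⇒ p=99455, q=10258
i=12: a=1 ⇒ p=184493, q=19029
i=13: a=3 ⇒ p=652934, q=67345
i=14: a=2 ⇒ p=1490361, q=153719
i=15: a=1 ⇒ p=2143295, q=221064
→ (2143295, 221064).  Check: 2143295²=4593713457025, 94·221064²=4593713457024, difference 1.
n=2: (2143295,221064)∘(2143295,221064) = (2143295·2143295+94·221064·221064, 2143295·221064+221064·2143295) = (9187426914049,947610731760)

2143295 221064
9187426914049 947610731760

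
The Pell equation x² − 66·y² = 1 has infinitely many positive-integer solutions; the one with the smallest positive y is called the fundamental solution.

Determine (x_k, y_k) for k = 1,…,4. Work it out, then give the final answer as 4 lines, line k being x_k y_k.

√66 = [8; 8,16, …], period ℓ=2 (even) → k=1
a_0=8:  p_0=8·1+0=8,  q_0=8·0+1=1
a_1=8:  p_1=8·8+1=65,  q_1=8·1+0=8
fundamental: x₁=65, y₁=8  (since 4225 − 66·64 = 1)
(65+8√66)^2 = 8449 + 1040√66
(65+8√66)^3 = 1098305 + 135192√66
(65+8√66)^4 = 142771201 + 17573920√66

65 8
8449 1040
1098305 135192
142771201 17573920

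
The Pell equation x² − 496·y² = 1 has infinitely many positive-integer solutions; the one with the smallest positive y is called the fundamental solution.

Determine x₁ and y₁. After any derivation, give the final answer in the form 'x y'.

4620799 207480

√496 = [22; 3,1,2,4,1,…,1,3,44, …], period ℓ=16 (even) → k=15
k=0  a_k=22  p_k/q_k = 22/1
…
k=4  a_k=4  p_k/q_k = 1069/48
k=5  a_k=1  p_k/q_k = 1314/59
k=6  a_k=1  p_k/q_k = 2383/107
…
k=8  a_k=2  p_k/q_k = 14543/653
k=9  a_k=2  p_k/q_k = 35166/1579
…
k=14  a_k=1  p_k/q_k = 1252502/56239
k=15  a_k=3  p_k/q_k = 4620799/207480
(x₁, y₁) = (4620799, 207480);  4620799² − 496·207480² = 1 ✓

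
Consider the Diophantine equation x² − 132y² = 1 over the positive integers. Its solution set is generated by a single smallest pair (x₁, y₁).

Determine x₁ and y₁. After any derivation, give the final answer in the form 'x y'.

[11; 2,22] for √132; ℓ=2 ⇒ convergent index 1
a_0=11:  p_0=11·1+0=11,  q_0=11·0+1=1
a_1=2:  p_1=2·11+1=23,  q_1=2·1+0=2
fundamental: x₁=23, y₁=2  (since 529 − 132·4 = 1)

23 2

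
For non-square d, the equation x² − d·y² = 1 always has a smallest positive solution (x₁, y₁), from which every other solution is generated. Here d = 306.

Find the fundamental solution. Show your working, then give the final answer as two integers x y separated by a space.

35 2

√306 = [17; 2,34, …], period ℓ=2 (even) → k=1
i=0: a=17 ⇒ p=17, q=1
i=1: a=2 ⇒ p=35, q=2
(x₁, y₁) = (35, 2);  35² − 306·2² = 1 ✓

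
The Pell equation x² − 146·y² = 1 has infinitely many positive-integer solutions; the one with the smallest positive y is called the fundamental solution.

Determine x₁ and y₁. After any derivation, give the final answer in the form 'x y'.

145 12

√146 → a₀=12, period (12,24); ℓ=2 even so k=1
i=0: a=12 ⇒ p=12, q=1
i=1: a=12 ⇒ p=145, q=12
(x₁, y₁) = (145, 12);  145² − 146·12² = 1 ✓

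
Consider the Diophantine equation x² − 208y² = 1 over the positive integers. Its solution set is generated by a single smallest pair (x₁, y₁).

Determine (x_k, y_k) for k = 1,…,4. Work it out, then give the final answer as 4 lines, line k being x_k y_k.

d=208: √d = [14; 2,2,1,2,2,28] (ℓ=6, even), read p_5/q_5
i=0: a=14 ⇒ p=14, q=1
…
i=2: a=2 ⇒ p=72, q=5
i=3: a=1 ⇒ p=101, q=7
i=4: a=2 ⇒ p=274, q=19
i=5: a=2 ⇒ p=649, q=45
fundamental: x₁=649, y₁=45  (since 421201 − 208·2025 = 1)
(649+45√208)^2 = 842401 + 58410√208
(649+45√208)^3 = 1093435849 + 75816135√208
(649+45√208)^4 = 1419278889601 + 98409284820√208

649 45
842401 58410
1093435849 75816135
1419278889601 98409284820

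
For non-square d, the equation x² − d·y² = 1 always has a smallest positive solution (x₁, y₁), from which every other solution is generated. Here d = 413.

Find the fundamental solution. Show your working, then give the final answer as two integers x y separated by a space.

113399 5580

[20; 3,9,1,4,1,9,3,40] for √413; ℓ=8 ⇒ convergent index 7
k=0  a_k=20  p_k/q_k = 20/1
k=1  a_k=3  p_k/q_k = 61/3
k=2  a_k=9  p_k/q_k = 569/28
…
k=5  a_k=1  p_k/q_k = 3719/183
k=6  a_k=9  p_k/q_k = 36560/1799
k=7  a_k=3  p_k/q_k = 113399/5580
(x₁, y₁) = (113399, 5580);  113399² − 413·5580² = 1 ✓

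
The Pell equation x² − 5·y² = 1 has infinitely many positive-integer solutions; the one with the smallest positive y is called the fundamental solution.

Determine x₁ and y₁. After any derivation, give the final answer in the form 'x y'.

√5 = [2; 4, …], period ℓ=1 (odd) → k=1
a_0=2:  p_0=2·1+0=2,  q_0=2·0+1=1
a_1=4:  p_1=4·2+1=9,  q_1=4·1+0=4
→ (9, 4).  Check: 9²=81, 5·4²=80, difference 1.

9 4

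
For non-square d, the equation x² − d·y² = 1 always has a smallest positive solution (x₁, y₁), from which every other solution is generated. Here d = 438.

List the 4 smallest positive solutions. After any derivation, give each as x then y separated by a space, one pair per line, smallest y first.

[20; 1,12,1,40] for √438; ℓ=4 ⇒ convergent index 3
i=0: a=20 ⇒ p=20, q=1
…
i=2: a=12 ⇒ p=272, q=13
i=3: a=1 ⇒ p=293, q=14
→ (293, 14).  Check: 293²=85849, 438·14²=85848, difference 1.
(x_2, y_2) = (293·293 + 438·14·14, 293·14 + 14·293) = (171697, 8204)
(x_3, y_3) = (293·171697 + 438·14·8204, 293·8204 + 14·171697) = (100614149, 4807530)
(x_4, y_4) = (293·100614149 + 438·14·4807530, 293·4807530 + 14·100614149) = (58959719617, 2817204376)

293 14
171697 8204
100614149 4807530
58959719617 2817204376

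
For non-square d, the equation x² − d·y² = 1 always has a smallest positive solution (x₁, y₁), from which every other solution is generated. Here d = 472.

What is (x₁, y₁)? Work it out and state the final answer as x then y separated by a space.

306917 14127

√472 → a₀=21, period (1,2,1,1,1,…,2,1,42); ℓ=14 even so k=13
i=0: a=21 ⇒ p=21, q=1
i=1: a=1 ⇒ p=22, q=1
i=2: a=2 ⇒ p=65, q=3
i=3: a=1 ⇒ p=87, q=4
…
i=5: a=1 ⇒ p=239, q=11
i=6: a=4 ⇒ p=1108, q=51
…
i=8: a=4 ⇒ p=24224, q=1115
…
i=10: a=1 ⇒ p=54227, q=2496
…
i=12: a=2 ⇒ p=222687, q=10250
i=13: a=1 ⇒ p=306917, q=14127
fundamental: x₁=306917, y₁=14127  (since 94198044889 − 472·199572129 = 1)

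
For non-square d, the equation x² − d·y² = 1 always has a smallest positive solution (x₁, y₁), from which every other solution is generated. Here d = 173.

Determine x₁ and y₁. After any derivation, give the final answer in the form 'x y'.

2499849 190060

√173 = [13; 6,1,1,6,26, …], period ℓ=5 (odd) → k=9
a_0=13:  p_0=13·1+0=13,  q_0=13·0+1=1
a_1=6:  p_1=6·13+1=79,  q_1=6·1+0=6
…
a_7=1:  p_7=1·176552+29239=205791,  q_7=1·13423+2223=15646
a_8=1:  p_8=1·205791+176552=382343,  q_8=1·15646+13423=29069
a_9=6:  p_9=6·382343+205791=2499849,  q_9=6·29069+15646=190060
(x₁, y₁) = (2499849, 190060);  2499849² − 173·190060² = 1 ✓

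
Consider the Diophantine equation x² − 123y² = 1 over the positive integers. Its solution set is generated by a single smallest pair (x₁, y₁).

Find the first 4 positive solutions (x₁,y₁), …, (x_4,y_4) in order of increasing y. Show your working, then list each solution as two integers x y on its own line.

d=123: √d = [11; 11,22] (ℓ=2, even), read p_1/q_1
step 0: (11, 1)  from 11·(1,0) + (0,1)
step 1: (122, 11)  from 11·(11,1) + (1,0)
fundamental: x₁=122, y₁=11  (since 14884 − 123·121 = 1)
n=2: (122,11)∘(122,11) = (122·122+123·11·11, 122·11+11·122) = (29767,2684)
n=3: (29767,2684)∘(122,11) = (122·29767+123·11·2684, 122·2684+11·29767) = (7263026,654885)
n=4: (7263026,654885)∘(122,11) = (122·7263026+123·11·654885, 122·654885+11·7263026) = (1772148577,159789256)

122 11
29767 2684
7263026 654885
1772148577 159789256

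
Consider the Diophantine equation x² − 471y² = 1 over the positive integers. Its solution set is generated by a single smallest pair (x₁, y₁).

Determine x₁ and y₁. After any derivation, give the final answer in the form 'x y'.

7838695 361188

√471 = [21; 1,2,2,1,3,…,2,1,42, …], period ℓ=14 (even) → k=13
step 0: (21, 1)  from 21·(1,0) + (0,1)
…
step 2: (65, 3)  from 2·(22,1) + (21,1)
…
step 7: (48809, 2249)  from 14·(3429,158) + (803,37)
…
step 10: (843469, 38865)  from 1·(644804,29711) + (198665,9154)
…
step 12: (5506953, 253747)  from 2·(2331742,107441) + (843469,38865)
step 13: (7838695, 361188)  from 1·(5506953,253747) + (2331742,107441)
fundamental: x₁=7838695, y₁=361188  (since 61445139303025 − 471·130456771344 = 1)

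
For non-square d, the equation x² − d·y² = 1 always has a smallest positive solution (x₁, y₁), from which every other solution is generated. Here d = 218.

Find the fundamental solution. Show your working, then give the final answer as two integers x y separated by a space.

126003 8534

[14; 1,3,3,1,28] for √218; ℓ=5 ⇒ convergent index 9
a_0=14:  p_0=14·1+0=14,  q_0=14·0+1=1
…
a_8=3:  p_8=3·29633+7471=96370,  q_8=3·2007+506=6527
a_9=1:  p_9=1·96370+29633=126003,  q_9=1·6527+2007=8534
(x₁, y₁) = (126003, 8534);  126003² − 218·8534² = 1 ✓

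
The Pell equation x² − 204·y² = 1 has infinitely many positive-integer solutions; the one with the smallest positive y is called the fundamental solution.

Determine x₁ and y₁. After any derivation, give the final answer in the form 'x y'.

d=204: √d = [14; 3,1,1,6,1,1,3,28] (ℓ=8, even), read p_7/q_7
step 0: (14, 1)  from 14·(1,0) + (0,1)
step 1: (43, 3)  from 3·(14,1) + (1,0)
step 2: (57, 4)  from 1·(43,3) + (14,1)
step 3: (100, 7)  from 1·(57,4) + (43,3)
…
step 5: (757, 53)  from 1·(657,46) + (100,7)
step 6: (1414, 99)  from 1·(757,53) + (657,46)
step 7: (4999, 350)  from 3·(1414,99) + (757,53)
→ (4999, 350).  Check: 4999²=24990001, 204·350²=24990000, difference 1.

4999 350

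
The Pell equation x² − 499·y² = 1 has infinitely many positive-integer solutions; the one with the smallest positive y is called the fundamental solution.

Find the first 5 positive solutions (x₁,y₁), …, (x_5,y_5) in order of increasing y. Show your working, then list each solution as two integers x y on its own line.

4490 201
40320199 1804980
362075382530 16208720199
3251436894799201 145554305582040
29197902953221442450 1307077647917999001

[22; 2,1,21,1,2,44] for √499; ℓ=6 ⇒ convergent index 5
step 0: (22, 1)  from 22·(1,0) + (0,1)
step 1: (45, 2)  from 2·(22,1) + (1,0)
step 2: (67, 3)  from 1·(45,2) + (22,1)
…
step 4: (1519, 68)  from 1·(1452,65) + (67,3)
step 5: (4490, 201)  from 2·(1519,68) + (1452,65)
→ (4490, 201).  Check: 4490²=20160100, 499·201²=20160099, difference 1.
n=2: (4490,201)∘(4490,201) = (4490·4490+499·201·201, 4490·201+201·4490) = (40320199,1804980)
n=3: (40320199,1804980)∘(4490,201) = (4490·40320199+499·201·1804980, 4490·1804980+201·40320199) = (362075382530,16208720199)
n=4: (362075382530,16208720199)∘(4490,201) = (4490·362075382530+499·201·16208720199, 4490·16208720199+201·362075382530) = (3251436894799201,145554305582040)
n=5: (3251436894799201,145554305582040)∘(4490,201) = (4490·3251436894799201+499·201·145554305582040, 4490·145554305582040+201·3251436894799201) = (29197902953221442450,1307077647917999001)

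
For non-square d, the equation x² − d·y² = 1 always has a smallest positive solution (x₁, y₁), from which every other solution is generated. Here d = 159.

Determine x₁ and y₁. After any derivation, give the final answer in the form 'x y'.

d=159: √d = [12; 1,1,1,1,3,1,1,1,1,24] (ℓ=10, even), read p_9/q_9
i=0: a=12 ⇒ p=12, q=1
i=1: a=1 ⇒ p=13, q=1
…
i=3: a=1 ⇒ p=38, q=3
…
i=8: a=1 ⇒ p=807, q=64
i=9: a=1 ⇒ p=1324, q=105
(x₁, y₁) = (1324, 105);  1324² − 159·105² = 1 ✓

1324 105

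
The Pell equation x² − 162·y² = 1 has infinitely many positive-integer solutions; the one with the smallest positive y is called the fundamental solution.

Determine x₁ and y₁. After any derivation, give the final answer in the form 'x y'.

√162 → a₀=12, period (1,2,1,2,12,2,1,2,1,24); ℓ=10 even so k=9
k=0  a_k=12  p_k/q_k = 12/1
k=1  a_k=1  p_k/q_k = 13/1
k=2  a_k=2  p_k/q_k = 38/3
k=3  a_k=1  p_k/q_k = 51/4
…
k=5  a_k=12  p_k/q_k = 1731/136
k=6  a_k=2  p_k/q_k = 3602/283
…
k=8  a_k=2  p_k/q_k = 14268/1121
k=9  a_k=1  p_k/q_k = 19601/1540
→ (19601, 1540).  Check: 19601²=384199201, 162·1540²=384199200, difference 1.

19601 1540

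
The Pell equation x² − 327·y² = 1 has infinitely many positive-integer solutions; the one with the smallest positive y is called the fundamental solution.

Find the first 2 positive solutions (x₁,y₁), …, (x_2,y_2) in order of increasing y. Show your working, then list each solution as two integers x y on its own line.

217 12
94177 5208

√327 → a₀=18, period (12,36); ℓ=2 even so k=1
step 0: (18, 1)  from 18·(1,0) + (0,1)
step 1: (217, 12)  from 12·(18,1) + (1,0)
(x₁, y₁) = (217, 12);  217² − 327·12² = 1 ✓
(217+12√327)^2 = 94177 + 5208√327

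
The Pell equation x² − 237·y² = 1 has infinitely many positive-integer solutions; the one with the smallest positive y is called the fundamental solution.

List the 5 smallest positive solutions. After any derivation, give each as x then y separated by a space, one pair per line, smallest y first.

228151 14820
104105757601 6762395640
47503665404623351 3085694655308460
21676017531356338550401 1408008642599798519280
9890810151545456327820453751 642477159632487569289194100

√237 = [15; 2,1,1,7,10,7,1,1,2,30, …], period ℓ=10 (even) → k=9
step 0: (15, 1)  from 15·(1,0) + (0,1)
…
step 8: (90075, 5851)  from 1·(48001,3118) + (42074,2733)
step 9: (228151, 14820)  from 2·(90075,5851) + (48001,3118)
fundamental: x₁=228151, y₁=14820  (since 52052878801 − 237·219632400 = 1)
n=2: (228151,14820)∘(228151,14820) = (228151·228151+237·14820·14820, 228151·14820+14820·228151) = (104105757601,6762395640)
n=3: (104105757601,6762395640)∘(228151,14820) = (228151·104105757601+237·14820·6762395640, 228151·6762395640+14820·104105757601) = (47503665404623351,3085694655308460)
n=4: (47503665404623351,3085694655308460)∘(228151,14820) = (228151·47503665404623351+237·14820·3085694655308460, 228151·3085694655308460+14820·47503665404623351) = (21676017531356338550401,1408008642599798519280)
n=5: (21676017531356338550401,1408008642599798519280)∘(228151,14820) = (228151·21676017531356338550401+237·14820·1408008642599798519280, 228151·1408008642599798519280+14820·21676017531356338550401) = (9890810151545456327820453751,642477159632487569289194100)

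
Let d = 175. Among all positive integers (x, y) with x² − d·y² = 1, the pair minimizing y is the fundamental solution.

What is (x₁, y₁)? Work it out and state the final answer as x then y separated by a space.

2024 153

[13; 4,2,1,2,4,26] for √175; ℓ=6 ⇒ convergent index 5
step 0: (13, 1)  from 13·(1,0) + (0,1)
…
step 2: (119, 9)  from 2·(53,4) + (13,1)
step 3: (172, 13)  from 1·(119,9) + (53,4)
step 4: (463, 35)  from 2·(172,13) + (119,9)
step 5: (2024, 153)  from 4·(463,35) + (172,13)
fundamental: x₁=2024, y₁=153  (since 4096576 − 175·23409 = 1)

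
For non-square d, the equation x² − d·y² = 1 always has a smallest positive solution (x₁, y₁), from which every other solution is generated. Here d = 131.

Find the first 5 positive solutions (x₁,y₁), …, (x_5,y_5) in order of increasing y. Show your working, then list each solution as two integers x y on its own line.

√131 = [11; 2,4,11,4,2,22, …], period ℓ=6 (even) → k=5
i=0: a=11 ⇒ p=11, q=1
…
i=4: a=4 ⇒ p=4727, q=413
i=5: a=2 ⇒ p=10610, q=927
→ (10610, 927).  Check: 10610²=112572100, 131·927²=112572099, difference 1.
k=2:  x_2 = 10610·10610+131·927·927 = 225144199,  y_2 = 10610·927+927·10610 = 19670940
k=3:  x_3 = 10610·225144199+131·927·19670940 = 4777559892170,  y_3 = 10610·19670940+927·225144199 = 417417345873
k=4:  x_4 = 10610·4777559892170+131·927·417417345873 = 101379820686703201,  y_4 = 10610·417417345873+927·4777559892170 = 8857596059754120
k=5:  x_5 = 10610·101379820686703201+131·927·8857596059754120 = 2151279790194282033050,  y_5 = 10610·8857596059754120+927·101379820686703201 = 187958187970565080527

10610 927
225144199 19670940
4777559892170 417417345873
101379820686703201 8857596059754120
2151279790194282033050 187958187970565080527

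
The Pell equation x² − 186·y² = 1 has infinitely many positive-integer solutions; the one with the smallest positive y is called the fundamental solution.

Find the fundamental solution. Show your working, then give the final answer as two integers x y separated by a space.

[13; 1,1,1,3,4,3,1,1,1,26] for √186; ℓ=10 ⇒ convergent index 9
i=0: a=13 ⇒ p=13, q=1
…
i=2: a=1 ⇒ p=27, q=2
i=3: a=1 ⇒ p=41, q=3
…
i=6: a=3 ⇒ p=2073, q=152
…
i=8: a=1 ⇒ p=4787, q=351
i=9: a=1 ⇒ p=7501, q=550
→ (7501, 550).  Check: 7501²=56265001, 186·550²=56265000, difference 1.

7501 550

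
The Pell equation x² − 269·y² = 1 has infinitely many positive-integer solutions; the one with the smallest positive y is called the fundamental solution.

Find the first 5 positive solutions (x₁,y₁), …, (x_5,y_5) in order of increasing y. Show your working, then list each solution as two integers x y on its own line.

d=269: √d = [16; 2,2,32] (ℓ=3, odd), read p_5/q_5
a_0=16:  p_0=16·1+0=16,  q_0=16·0+1=1
…
a_4=2:  p_4=2·2657+82=5396,  q_4=2·162+5=329
a_5=2:  p_5=2·5396+2657=13449,  q_5=2·329+162=820
→ (13449, 820).  Check: 13449²=180875601, 269·820²=180875600, difference 1.
k=2:  x_2 = 13449·13449+269·820·820 = 361751201,  y_2 = 13449·820+820·13449 = 22056360
k=3:  x_3 = 13449·361751201+269·820·22056360 = 9730383791049,  y_3 = 13449·22056360+820·361751201 = 593271970460
k=4:  x_4 = 13449·9730383791049+269·820·593271970460 = 261727862849884801,  y_4 = 13449·593271970460+820·9730383791049 = 15957829439376720
k=5:  x_5 = 13449·261727862849884801+269·820·15957829439376720 = 7039956045205817586249,  y_5 = 13449·15957829439376720+820·261727862849884801 = 429233695667083044100

13449 820
361751201 22056360
9730383791049 593271970460
261727862849884801 15957829439376720
7039956045205817586249 429233695667083044100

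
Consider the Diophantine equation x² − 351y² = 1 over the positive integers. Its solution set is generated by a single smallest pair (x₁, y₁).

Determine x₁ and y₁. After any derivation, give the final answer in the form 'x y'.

√351 = [18; 1,2,1,3,2,2,2,3,1,2,1,36, …], period ℓ=12 (even) → k=11
a_0=18:  p_0=18·1+0=18,  q_0=18·0+1=1
…
a_2=2:  p_2=2·19+18=56,  q_2=2·1+1=3
a_3=1:  p_3=1·56+19=75,  q_3=1·3+1=4
…
a_5=2:  p_5=2·281+75=637,  q_5=2·15+4=34
a_6=2:  p_6=2·637+281=1555,  q_6=2·34+15=83
…
a_10=2:  p_10=2·16543+12796=45882,  q_10=2·883+683=2449
a_11=1:  p_11=1·45882+16543=62425,  q_11=1·2449+883=3332
(x₁, y₁) = (62425, 3332);  62425² − 351·3332² = 1 ✓

62425 3332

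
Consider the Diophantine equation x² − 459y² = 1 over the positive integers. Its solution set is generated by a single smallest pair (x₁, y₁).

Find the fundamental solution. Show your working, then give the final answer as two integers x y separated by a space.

√459 → a₀=21, period (2,2,1,4,21,4,1,2,2,42); ℓ=10 even so k=9
step 0: (21, 1)  from 21·(1,0) + (0,1)
step 1: (43, 2)  from 2·(21,1) + (1,0)
step 2: (107, 5)  from 2·(43,2) + (21,1)
step 3: (150, 7)  from 1·(107,5) + (43,2)
step 4: (707, 33)  from 4·(150,7) + (107,5)
step 5: (14997, 700)  from 21·(707,33) + (150,7)
…
step 7: (75692, 3533)  from 1·(60695,2833) + (14997,700)
step 8: (212079, 9899)  from 2·(75692,3533) + (60695,2833)
step 9: (499850, 23331)  from 2·(212079,9899) + (75692,3533)
(x₁, y₁) = (499850, 23331);  499850² − 459·23331² = 1 ✓

499850 23331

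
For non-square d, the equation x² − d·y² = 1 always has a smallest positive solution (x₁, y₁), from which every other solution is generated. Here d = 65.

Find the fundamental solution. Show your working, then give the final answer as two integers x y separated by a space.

129 16

d=65: √d = [8; 16] (ℓ=1, odd), read p_1/q_1
step 0: (8, 1)  from 8·(1,0) + (0,1)
step 1: (129, 16)  from 16·(8,1) + (1,0)
→ (129, 16).  Check: 129²=16641, 65·16²=16640, difference 1.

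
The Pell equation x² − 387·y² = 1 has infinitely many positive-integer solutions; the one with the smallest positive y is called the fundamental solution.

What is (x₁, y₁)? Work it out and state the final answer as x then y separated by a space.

3482 177

√387 = [19; 1,2,19,2,1,38, …], period ℓ=6 (even) → k=5
a_0=19:  p_0=19·1+0=19,  q_0=19·0+1=1
…
a_4=2:  p_4=2·1141+59=2341,  q_4=2·58+3=119
a_5=1:  p_5=1·2341+1141=3482,  q_5=1·119+58=177
fundamental: x₁=3482, y₁=177  (since 12124324 − 387·31329 = 1)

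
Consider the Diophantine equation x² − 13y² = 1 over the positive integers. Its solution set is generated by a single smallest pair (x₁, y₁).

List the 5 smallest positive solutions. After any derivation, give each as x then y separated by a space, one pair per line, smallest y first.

649 180
842401 233640
1093435849 303264540
1419278889601 393637139280
1842222905266249 510940703520900

[3; 1,1,1,1,6] for √13; ℓ=5 ⇒ convergent index 9
k=0  a_k=3  p_k/q_k = 3/1
k=1  a_k=1  p_k/q_k = 4/1
k=2  a_k=1  p_k/q_k = 7/2
k=3  a_k=1  p_k/q_k = 11/3
…
k=5  a_k=6  p_k/q_k = 119/33
k=6  a_k=1  p_k/q_k = 137/38
…
k=8  a_k=1  p_k/q_k = 393/109
k=9  a_k=1  p_k/q_k = 649/180
fundamental: x₁=649, y₁=180  (since 421201 − 13·32400 = 1)
k=2:  x_2 = 649·649+13·180·180 = 842401,  y_2 = 649·180+180·649 = 233640
k=3:  x_3 = 649·842401+13·180·233640 = 1093435849,  y_3 = 649·233640+180·842401 = 303264540
k=4:  x_4 = 649·1093435849+13·180·303264540 = 1419278889601,  y_4 = 649·303264540+180·1093435849 = 393637139280
k=5:  x_5 = 649·1419278889601+13·180·393637139280 = 1842222905266249,  y_5 = 649·393637139280+180·1419278889601 = 510940703520900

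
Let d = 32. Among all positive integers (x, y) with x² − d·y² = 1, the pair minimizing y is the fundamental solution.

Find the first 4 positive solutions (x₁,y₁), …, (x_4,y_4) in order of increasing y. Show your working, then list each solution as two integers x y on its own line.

17 3
577 102
19601 3465
665857 117708

[5; 1,1,1,10] for √32; ℓ=4 ⇒ convergent index 3
i=0: a=5 ⇒ p=5, q=1
…
i=2: a=1 ⇒ p=11, q=2
i=3: a=1 ⇒ p=17, q=3
→ (17, 3).  Check: 17²=289, 32·3²=288, difference 1.
k=2:  x_2 = 17·17+32·3·3 = 577,  y_2 = 17·3+3·17 = 102
k=3:  x_3 = 17·577+32·3·102 = 19601,  y_3 = 17·102+3·577 = 3465
k=4:  x_4 = 17·19601+32·3·3465 = 665857,  y_4 = 17·3465+3·19601 = 117708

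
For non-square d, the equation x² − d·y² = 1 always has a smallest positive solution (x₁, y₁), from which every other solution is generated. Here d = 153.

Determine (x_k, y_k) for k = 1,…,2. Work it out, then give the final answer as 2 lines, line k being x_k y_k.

2177 176
9478657 766304

√153 = [12; 2,1,2,2,2,1,2,24, …], period ℓ=8 (even) → k=7
i=0: a=12 ⇒ p=12, q=1
…
i=3: a=2 ⇒ p=99, q=8
i=4: a=2 ⇒ p=235, q=19
i=5: a=2 ⇒ p=569, q=46
i=6: a=1 ⇒ p=804, q=65
i=7: a=2 ⇒ p=2177, q=176
(x₁, y₁) = (2177, 176);  2177² − 153·176² = 1 ✓
n=2: (2177,176)∘(2177,176) = (2177·2177+153·176·176, 2177·176+176·2177) = (9478657,766304)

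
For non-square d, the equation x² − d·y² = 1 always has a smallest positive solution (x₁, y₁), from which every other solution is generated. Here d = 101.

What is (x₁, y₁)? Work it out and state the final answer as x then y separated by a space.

√101 → a₀=10, period (20); ℓ=1 odd so k=1
k=0  a_k=10  p_k/q_k = 10/1
k=1  a_k=20  p_k/q_k = 201/20
→ (201, 20).  Check: 201²=40401, 101·20²=40400, difference 1.

201 20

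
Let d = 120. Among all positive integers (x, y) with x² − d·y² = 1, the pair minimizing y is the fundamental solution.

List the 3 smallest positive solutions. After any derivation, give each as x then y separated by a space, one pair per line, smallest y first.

11 1
241 22
5291 483

√120 = [10; 1,20, …], period ℓ=2 (even) → k=1
a_0=10:  p_0=10·1+0=10,  q_0=10·0+1=1
a_1=1:  p_1=1·10+1=11,  q_1=1·1+0=1
fundamental: x₁=11, y₁=1  (since 121 − 120·1 = 1)
(11+1√120)^2 = 241 + 22√120
(11+1√120)^3 = 5291 + 483√120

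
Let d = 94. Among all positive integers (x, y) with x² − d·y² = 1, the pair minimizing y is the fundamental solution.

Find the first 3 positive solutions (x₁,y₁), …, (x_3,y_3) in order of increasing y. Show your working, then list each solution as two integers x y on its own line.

[9; 1,2,3,1,1,…,2,1,18] for √94; ℓ=16 ⇒ convergent index 15
step 0: (9, 1)  from 9·(1,0) + (0,1)
step 1: (10, 1)  from 1·(9,1) + (1,0)
…
step 5: (223, 23)  from 1·(126,13) + (97,10)
step 6: (1241, 128)  from 5·(223,23) + (126,13)
…
step 8: (12953, 1336)  from 8·(1464,151) + (1241,128)
…
step 10: (85038, 8771)  from 5·(14417,1487) + (12953,1336)
step 11: (99455, 10258)  from 1·(85038,8771) + (14417,1487)
…
step 13: (652934, 67345)  from 3·(184493,19029) + (99455,10258)
step 14: (1490361, 153719)  from 2·(652934,67345) + (184493,19029)
step 15: (2143295, 221064)  from 1·(1490361,153719) + (652934,67345)
fundamental: x₁=2143295, y₁=221064  (since 4593713457025 − 94·48869292096 = 1)
(2143295+221064√94)^2 = 9187426914049 + 947610731760√94
(2143295+221064√94)^3 = 39382732335491159615 + 4062018686654877336√94

2143295 221064
9187426914049 947610731760
39382732335491159615 4062018686654877336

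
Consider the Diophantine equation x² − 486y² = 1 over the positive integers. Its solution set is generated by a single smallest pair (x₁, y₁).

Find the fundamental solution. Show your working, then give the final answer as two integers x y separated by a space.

485 22

[22; 22,44] for √486; ℓ=2 ⇒ convergent index 1
k=0  a_k=22  p_k/q_k = 22/1
k=1  a_k=22  p_k/q_k = 485/22
→ (485, 22).  Check: 485²=235225, 486·22²=235224, difference 1.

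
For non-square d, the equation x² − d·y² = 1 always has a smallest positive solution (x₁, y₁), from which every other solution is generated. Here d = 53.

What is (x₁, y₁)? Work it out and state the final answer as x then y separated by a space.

66249 9100

[7; 3,1,1,3,14] for √53; ℓ=5 ⇒ convergent index 9
step 0: (7, 1)  from 7·(1,0) + (0,1)
step 1: (22, 3)  from 3·(7,1) + (1,0)
…
step 3: (51, 7)  from 1·(29,4) + (22,3)
step 4: (182, 25)  from 3·(51,7) + (29,4)
step 5: (2599, 357)  from 14·(182,25) + (51,7)
step 6: (7979, 1096)  from 3·(2599,357) + (182,25)
step 7: (10578, 1453)  from 1·(7979,1096) + (2599,357)
step 8: (18557, 2549)  from 1·(10578,1453) + (7979,1096)
step 9: (66249, 9100)  from 3·(18557,2549) + (10578,1453)
→ (66249, 9100).  Check: 66249²=4388930001, 53·9100²=4388930000, difference 1.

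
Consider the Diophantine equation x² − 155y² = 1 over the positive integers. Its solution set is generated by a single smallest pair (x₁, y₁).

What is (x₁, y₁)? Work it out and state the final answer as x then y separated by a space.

√155 = [12; 2,4,2,24, …], period ℓ=4 (even) → k=3
k=0  a_k=12  p_k/q_k = 12/1
k=1  a_k=2  p_k/q_k = 25/2
k=2  a_k=4  p_k/q_k = 112/9
k=3  a_k=2  p_k/q_k = 249/20
(x₁, y₁) = (249, 20);  249² − 155·20² = 1 ✓

249 20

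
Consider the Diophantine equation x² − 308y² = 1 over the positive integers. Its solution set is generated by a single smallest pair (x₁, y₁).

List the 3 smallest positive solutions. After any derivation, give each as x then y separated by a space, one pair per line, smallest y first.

√308 → a₀=17, period (1,1,4,1,1,34); ℓ=6 even so k=5
i=0: a=17 ⇒ p=17, q=1
i=1: a=1 ⇒ p=18, q=1
i=2: a=1 ⇒ p=35, q=2
…
i=4: a=1 ⇒ p=193, q=11
i=5: a=1 ⇒ p=351, q=20
fundamental: x₁=351, y₁=20  (since 123201 − 308·400 = 1)
n=2: (351,20)∘(351,20) = (351·351+308·20·20, 351·20+20·351) = (246401,14040)
n=3: (246401,14040)∘(351,20) = (351·246401+308·20·14040, 351·14040+20·246401) = (172973151,9856060)

351 20
246401 14040
172973151 9856060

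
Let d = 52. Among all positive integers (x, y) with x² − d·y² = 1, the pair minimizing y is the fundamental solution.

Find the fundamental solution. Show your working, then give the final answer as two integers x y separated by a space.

649 90

√52 = [7; 4,1,2,1,4,14, …], period ℓ=6 (even) → k=5
i=0: a=7 ⇒ p=7, q=1
i=1: a=4 ⇒ p=29, q=4
i=2: a=1 ⇒ p=36, q=5
i=3: a=2 ⇒ p=101, q=14
i=4: a=1 ⇒ p=137, q=19
i=5: a=4 ⇒ p=649, q=90
(x₁, y₁) = (649, 90);  649² − 52·90² = 1 ✓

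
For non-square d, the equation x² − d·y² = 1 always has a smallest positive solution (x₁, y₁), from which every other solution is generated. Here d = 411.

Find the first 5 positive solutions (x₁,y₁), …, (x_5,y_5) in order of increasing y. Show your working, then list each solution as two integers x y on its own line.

√411 → a₀=20, period (3,1,1,1,19,1,1,1,3,40); ℓ=10 even so k=9
a_0=20:  p_0=20·1+0=20,  q_0=20·0+1=1
…
a_2=1:  p_2=1·61+20=81,  q_2=1·3+1=4
a_3=1:  p_3=1·81+61=142,  q_3=1·4+3=7
…
a_6=1:  p_6=1·4379+223=4602,  q_6=1·216+11=227
…
a_8=1:  p_8=1·8981+4602=13583,  q_8=1·443+227=670
a_9=3:  p_9=3·13583+8981=49730,  q_9=3·670+443=2453
(x₁, y₁) = (49730, 2453);  49730² − 411·2453² = 1 ✓
n=2: (49730,2453)∘(49730,2453) = (49730·49730+411·2453·2453, 49730·2453+2453·49730) = (4946145799,243975380)
n=3: (4946145799,243975380)∘(49730,2453) = (49730·4946145799+411·2453·243975380, 49730·243975380+2453·4946145799) = (491943661118810,24265791292347)
n=4: (491943661118810,24265791292347)∘(49730,2453) = (49730·491943661118810+411·2453·24265791292347, 49730·24265791292347+2453·491943661118810) = (48928716529930696801,2413475601692857240)
n=5: (48928716529930696801,2413475601692857240)∘(49730,2453) = (49730·48928716529930696801+411·2453·2413475601692857240, 49730·2413475601692857240+2453·48928716529930696801) = (4866450145574963442708650,240044283320105789798053)

49730 2453
4946145799 243975380
491943661118810 24265791292347
48928716529930696801 2413475601692857240
4866450145574963442708650 240044283320105789798053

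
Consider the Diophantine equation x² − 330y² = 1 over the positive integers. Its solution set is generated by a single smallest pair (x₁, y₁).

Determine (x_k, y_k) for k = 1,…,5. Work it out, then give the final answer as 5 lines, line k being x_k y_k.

√330 = [18; 6,36, …], period ℓ=2 (even) → k=1
a_0=18:  p_0=18·1+0=18,  q_0=18·0+1=1
a_1=6:  p_1=6·18+1=109,  q_1=6·1+0=6
fundamental: x₁=109, y₁=6  (since 11881 − 330·36 = 1)
(x_2, y_2) = (109·109 + 330·6·6, 109·6 + 6·109) = (23761, 1308)
(x_3, y_3) = (109·23761 + 330·6·1308, 109·1308 + 6·23761) = (5179789, 285138)
(x_4, y_4) = (109·5179789 + 330·6·285138, 109·285138 + 6·5179789) = (1129170241, 62158776)
(x_5, y_5) = (109·1129170241 + 330·6·62158776, 109·62158776 + 6·1129170241) = (246153932749, 13550328030)

109 6
23761 1308
5179789 285138
1129170241 62158776
246153932749 13550328030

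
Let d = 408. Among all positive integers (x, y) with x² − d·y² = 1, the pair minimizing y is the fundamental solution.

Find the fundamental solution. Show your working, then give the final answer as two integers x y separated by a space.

√408 → a₀=20, period (5,40); ℓ=2 even so k=1
i=0: a=20 ⇒ p=20, q=1
i=1: a=5 ⇒ p=101, q=5
(x₁, y₁) = (101, 5);  101² − 408·5² = 1 ✓

101 5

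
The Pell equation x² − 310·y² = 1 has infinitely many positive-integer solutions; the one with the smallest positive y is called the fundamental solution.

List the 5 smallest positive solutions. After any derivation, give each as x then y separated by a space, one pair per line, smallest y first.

√310 = [17; 1,1,1,1,5,…,1,1,34, …], period ℓ=16 (even) → k=15
a_0=17:  p_0=17·1+0=17,  q_0=17·0+1=1
a_1=1:  p_1=1·17+1=18,  q_1=1·1+0=1
a_2=1:  p_2=1·18+17=35,  q_2=1·1+1=2
…
a_5=5:  p_5=5·88+53=493,  q_5=5·5+3=28
…
a_7=1:  p_7=1·1567+493=2060,  q_7=1·89+28=117
…
a_9=1:  p_9=1·5687+2060=7747,  q_9=1·323+117=440
a_10=3:  p_10=3·7747+5687=28928,  q_10=3·440+323=1643
…
a_13=1:  p_13=1·181315+152387=333702,  q_13=1·10298+8655=18953
a_14=1:  p_14=1·333702+181315=515017,  q_14=1·18953+10298=29251
a_15=1:  p_15=1·515017+333702=848719,  q_15=1·29251+18953=48204
→ (848719, 48204).  Check: 848719²=720323940961, 310·48204²=720323940960, difference 1.
n=2: (848719,48204)∘(848719,48204) = (848719·848719+310·48204·48204, 848719·48204+48204·848719) = (1440647881921,81823301352)
n=3: (1440647881921,81823301352)∘(848719,48204) = (848719·1440647881921+310·48204·81823301352, 848719·81823301352+48204·1440647881921) = (2445410459391369679,138889981000287972)
n=4: (2445410459391369679,138889981000287972)∘(848719,48204) = (848719·2445410459391369679+310·48204·138889981000287972, 848719·138889981000287972+48204·2445410459391369679) = (4150932639366927117300481,235757131569084991314384)
n=5: (4150932639366927117300481,235757131569084991314384)∘(848719,48204) = (848719·4150932639366927117300481+310·48204·235757131569084991314384, 848719·235757131569084991314384+48204·4150932639366927117300481) = (7045950797499272621676902497999,400183113896225599505705060220)

848719 48204
1440647881921 81823301352
2445410459391369679 138889981000287972
4150932639366927117300481 235757131569084991314384
7045950797499272621676902497999 400183113896225599505705060220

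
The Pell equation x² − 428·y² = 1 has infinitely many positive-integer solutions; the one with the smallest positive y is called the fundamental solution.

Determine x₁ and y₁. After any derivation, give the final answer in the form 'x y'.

d=428: √d = [20; 1,2,4,1,5,10,5,1,4,2,1,40] (ℓ=12, even), read p_11/q_11
k=0  a_k=20  p_k/q_k = 20/1
k=1  a_k=1  p_k/q_k = 21/1
k=2  a_k=2  p_k/q_k = 62/3
…
k=4  a_k=1  p_k/q_k = 331/16
k=5  a_k=5  p_k/q_k = 1924/93
k=6  a_k=10  p_k/q_k = 19571/946
k=7  a_k=5  p_k/q_k = 99779/4823
k=8  a_k=1  p_k/q_k = 119350/5769
k=9  a_k=4  p_k/q_k = 577179/27899
k=10  a_k=2  p_k/q_k = 1273708/61567
k=11  a_k=1  p_k/q_k = 1850887/89466
(x₁, y₁) = (1850887, 89466);  1850887² − 428·89466² = 1 ✓

1850887 89466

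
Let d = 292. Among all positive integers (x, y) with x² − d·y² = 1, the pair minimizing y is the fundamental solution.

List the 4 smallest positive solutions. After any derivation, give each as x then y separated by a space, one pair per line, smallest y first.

√292 → a₀=17, period (11,2,1,3,8,3,1,2,11,34); ℓ=10 even so k=9
i=0: a=17 ⇒ p=17, q=1
…
i=2: a=2 ⇒ p=393, q=23
i=3: a=1 ⇒ p=581, q=34
i=4: a=3 ⇒ p=2136, q=125
i=5: a=8 ⇒ p=17669, q=1034
…
i=7: a=1 ⇒ p=72812, q=4261
i=8: a=2 ⇒ p=200767, q=11749
i=9: a=11 ⇒ p=2281249, q=133500
(x₁, y₁) = (2281249, 133500);  2281249² − 292·133500² = 1 ✓
(2281249+133500√292)^2 = 10408194000001 + 609093483000√292
(2281249+133500√292)^3 = 47487364308614281249 + 2778987798000400500√292
(2281249+133500√292)^4 = 216661004683313632776000001 + 12679126270400622186966000√292

2281249 133500
10408194000001 609093483000
47487364308614281249 2778987798000400500
216661004683313632776000001 12679126270400622186966000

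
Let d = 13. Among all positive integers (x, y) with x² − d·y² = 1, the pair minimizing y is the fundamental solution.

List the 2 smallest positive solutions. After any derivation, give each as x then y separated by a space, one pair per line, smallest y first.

649 180
842401 233640

√13 = [3; 1,1,1,1,6, …], period ℓ=5 (odd) → k=9
i=0: a=3 ⇒ p=3, q=1
i=1: a=1 ⇒ p=4, q=1
…
i=8: a=1 ⇒ p=393, q=109
i=9: a=1 ⇒ p=649, q=180
(x₁, y₁) = (649, 180);  649² − 13·180² = 1 ✓
(649+180√13)^2 = 842401 + 233640√13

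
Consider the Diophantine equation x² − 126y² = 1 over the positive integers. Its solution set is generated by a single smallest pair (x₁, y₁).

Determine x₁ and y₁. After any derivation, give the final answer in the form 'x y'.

√126 → a₀=11, period (4,2,4,22); ℓ=4 even so k=3
i=0: a=11 ⇒ p=11, q=1
i=1: a=4 ⇒ p=45, q=4
i=2: a=2 ⇒ p=101, q=9
i=3: a=4 ⇒ p=449, q=40
fundamental: x₁=449, y₁=40  (since 201601 − 126·1600 = 1)

449 40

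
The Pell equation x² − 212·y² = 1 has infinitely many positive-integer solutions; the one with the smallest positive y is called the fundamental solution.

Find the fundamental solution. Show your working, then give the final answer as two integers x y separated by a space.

[14; 1,1,3,1,1,…,1,1,28] for √212; ℓ=14 ⇒ convergent index 13
k=0  a_k=14  p_k/q_k = 14/1
…
k=2  a_k=1  p_k/q_k = 29/2
k=3  a_k=3  p_k/q_k = 102/7
…
k=5  a_k=1  p_k/q_k = 233/16
…
k=8  a_k=1  p_k/q_k = 2781/191
k=9  a_k=1  p_k/q_k = 5198/357
k=10  a_k=1  p_k/q_k = 7979/548
k=11  a_k=3  p_k/q_k = 29135/2001
k=12  a_k=1  p_k/q_k = 37114/2549
k=13  a_k=1  p_k/q_k = 66249/4550
(x₁, y₁) = (66249, 4550);  66249² − 212·4550² = 1 ✓

66249 4550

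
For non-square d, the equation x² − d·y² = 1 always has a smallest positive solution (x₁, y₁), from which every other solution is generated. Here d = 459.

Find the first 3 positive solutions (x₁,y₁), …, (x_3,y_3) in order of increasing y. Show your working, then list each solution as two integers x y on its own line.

d=459: √d = [21; 2,2,1,4,21,4,1,2,2,42] (ℓ=10, even), read p_9/q_9
a_0=21:  p_0=21·1+0=21,  q_0=21·0+1=1
…
a_8=2:  p_8=2·75692+60695=212079,  q_8=2·3533+2833=9899
a_9=2:  p_9=2·212079+75692=499850,  q_9=2·9899+3533=23331
→ (499850, 23331).  Check: 499850²=249850022500, 459·23331²=249850022499, difference 1.
(499850+23331√459)^2 = 499700044999 + 23324000700√459
(499850+23331√459)^3 = 499550134985000450 + 23317003499766669√459

499850 23331
499700044999 23324000700
499550134985000450 23317003499766669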